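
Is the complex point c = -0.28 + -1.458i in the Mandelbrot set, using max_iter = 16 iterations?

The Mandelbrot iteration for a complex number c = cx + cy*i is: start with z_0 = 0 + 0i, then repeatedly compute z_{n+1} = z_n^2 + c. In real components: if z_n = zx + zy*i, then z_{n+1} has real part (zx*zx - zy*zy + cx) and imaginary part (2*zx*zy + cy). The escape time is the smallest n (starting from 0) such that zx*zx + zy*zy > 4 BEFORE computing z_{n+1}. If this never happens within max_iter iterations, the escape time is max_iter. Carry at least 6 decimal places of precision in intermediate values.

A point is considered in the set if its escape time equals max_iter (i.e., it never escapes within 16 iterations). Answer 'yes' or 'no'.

Answer: no

Derivation:
z_0 = 0 + 0i, c = -0.2800 + -1.4580i
Iter 1: z = -0.2800 + -1.4580i, |z|^2 = 2.2042
Iter 2: z = -2.3274 + -0.6415i, |z|^2 = 5.8282
Escaped at iteration 2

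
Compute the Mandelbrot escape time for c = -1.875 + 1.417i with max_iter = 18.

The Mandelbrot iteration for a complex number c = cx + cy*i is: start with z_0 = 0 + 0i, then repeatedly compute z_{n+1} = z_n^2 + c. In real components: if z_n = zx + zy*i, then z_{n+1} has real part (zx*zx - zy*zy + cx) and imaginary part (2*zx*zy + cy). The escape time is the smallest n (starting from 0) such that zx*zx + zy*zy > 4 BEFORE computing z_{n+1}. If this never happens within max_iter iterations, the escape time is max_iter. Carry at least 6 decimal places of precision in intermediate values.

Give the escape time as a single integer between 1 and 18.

Answer: 1

Derivation:
z_0 = 0 + 0i, c = -1.8750 + 1.4170i
Iter 1: z = -1.8750 + 1.4170i, |z|^2 = 5.5235
Escaped at iteration 1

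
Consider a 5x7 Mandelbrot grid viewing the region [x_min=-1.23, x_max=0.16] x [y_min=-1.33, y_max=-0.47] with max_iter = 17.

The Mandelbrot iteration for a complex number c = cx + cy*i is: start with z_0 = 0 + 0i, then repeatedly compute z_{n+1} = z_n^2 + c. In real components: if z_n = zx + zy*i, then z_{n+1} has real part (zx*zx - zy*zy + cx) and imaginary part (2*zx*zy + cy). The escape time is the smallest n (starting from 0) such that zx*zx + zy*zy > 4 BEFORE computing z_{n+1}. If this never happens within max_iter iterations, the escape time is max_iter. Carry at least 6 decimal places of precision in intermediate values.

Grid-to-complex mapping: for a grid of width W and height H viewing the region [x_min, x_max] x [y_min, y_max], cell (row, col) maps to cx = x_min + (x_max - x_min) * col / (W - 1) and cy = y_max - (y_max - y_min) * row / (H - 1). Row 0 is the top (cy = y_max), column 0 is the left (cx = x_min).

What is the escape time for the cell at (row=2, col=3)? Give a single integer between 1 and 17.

Answer: 17

Derivation:
z_0 = 0 + 0i, c = -0.1875 + -0.7567i
Iter 1: z = -0.1875 + -0.7567i, |z|^2 = 0.6077
Iter 2: z = -0.7249 + -0.4729i, |z|^2 = 0.7491
Iter 3: z = 0.1143 + -0.0710i, |z|^2 = 0.0181
Iter 4: z = -0.1795 + -0.7729i, |z|^2 = 0.6296
Iter 5: z = -0.7527 + -0.4792i, |z|^2 = 0.7962
Iter 6: z = 0.1494 + -0.0353i, |z|^2 = 0.0236
Iter 7: z = -0.1664 + -0.7672i, |z|^2 = 0.6163
Iter 8: z = -0.7484 + -0.5013i, |z|^2 = 0.8114
Iter 9: z = 0.1213 + -0.0063i, |z|^2 = 0.0148
Iter 10: z = -0.1728 + -0.7582i, |z|^2 = 0.6047
Iter 11: z = -0.7325 + -0.4946i, |z|^2 = 0.7812
Iter 12: z = 0.1044 + -0.0321i, |z|^2 = 0.0119
Iter 13: z = -0.1776 + -0.7634i, |z|^2 = 0.6143
Iter 14: z = -0.7387 + -0.4855i, |z|^2 = 0.7813
Iter 15: z = 0.1225 + -0.0394i, |z|^2 = 0.0165
Iter 16: z = -0.1741 + -0.7663i, |z|^2 = 0.6175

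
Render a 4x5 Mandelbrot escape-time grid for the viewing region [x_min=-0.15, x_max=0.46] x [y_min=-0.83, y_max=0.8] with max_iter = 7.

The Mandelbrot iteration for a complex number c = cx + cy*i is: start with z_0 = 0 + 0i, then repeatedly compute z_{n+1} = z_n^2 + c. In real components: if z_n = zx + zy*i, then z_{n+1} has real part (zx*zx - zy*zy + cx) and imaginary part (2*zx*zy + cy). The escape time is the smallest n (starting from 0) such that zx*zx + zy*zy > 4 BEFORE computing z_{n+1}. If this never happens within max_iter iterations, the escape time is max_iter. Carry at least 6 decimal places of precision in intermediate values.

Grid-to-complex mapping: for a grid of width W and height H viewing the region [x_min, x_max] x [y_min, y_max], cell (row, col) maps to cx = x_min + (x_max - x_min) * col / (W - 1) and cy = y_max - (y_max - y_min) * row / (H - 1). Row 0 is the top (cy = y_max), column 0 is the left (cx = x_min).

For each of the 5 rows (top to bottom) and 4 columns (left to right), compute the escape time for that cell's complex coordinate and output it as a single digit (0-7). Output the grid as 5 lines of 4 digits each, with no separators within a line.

(row=0, col=0): c = -0.1500 + 0.8000i → escape time 7
(row=0, col=1): c = 0.0533 + 0.8000i → escape time 7
(row=0, col=2): c = 0.2567 + 0.8000i → escape time 5
(row=0, col=3): c = 0.4600 + 0.8000i → escape time 3
(row=1, col=0): c = -0.1500 + 0.3925i → escape time 7
(row=1, col=1): c = 0.0533 + 0.3925i → escape time 7
(row=1, col=2): c = 0.2567 + 0.3925i → escape time 7
(row=1, col=3): c = 0.4600 + 0.3925i → escape time 7
(row=2, col=0): c = -0.1500 + -0.0150i → escape time 7
(row=2, col=1): c = 0.0533 + -0.0150i → escape time 7
(row=2, col=2): c = 0.2567 + -0.0150i → escape time 7
(row=2, col=3): c = 0.4600 + -0.0150i → escape time 5
(row=3, col=0): c = -0.1500 + -0.4225i → escape time 7
(row=3, col=1): c = 0.0533 + -0.4225i → escape time 7
(row=3, col=2): c = 0.2567 + -0.4225i → escape time 7
(row=3, col=3): c = 0.4600 + -0.4225i → escape time 7
(row=4, col=0): c = -0.1500 + -0.8300i → escape time 7
(row=4, col=1): c = 0.0533 + -0.8300i → escape time 7
(row=4, col=2): c = 0.2567 + -0.8300i → escape time 5
(row=4, col=3): c = 0.4600 + -0.8300i → escape time 3

Answer: 7753
7777
7775
7777
7753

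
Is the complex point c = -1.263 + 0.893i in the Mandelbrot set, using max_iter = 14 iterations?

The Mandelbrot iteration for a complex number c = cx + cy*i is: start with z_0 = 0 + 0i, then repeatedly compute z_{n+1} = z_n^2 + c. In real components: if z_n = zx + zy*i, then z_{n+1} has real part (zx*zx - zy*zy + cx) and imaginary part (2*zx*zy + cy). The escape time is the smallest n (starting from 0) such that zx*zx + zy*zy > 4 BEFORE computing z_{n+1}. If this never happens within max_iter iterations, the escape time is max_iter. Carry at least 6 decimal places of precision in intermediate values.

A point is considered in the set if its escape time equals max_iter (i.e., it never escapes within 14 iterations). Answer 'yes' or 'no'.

z_0 = 0 + 0i, c = -1.2630 + 0.8930i
Iter 1: z = -1.2630 + 0.8930i, |z|^2 = 2.3926
Iter 2: z = -0.4653 + -1.3627i, |z|^2 = 2.0735
Iter 3: z = -2.9035 + 2.1611i, |z|^2 = 13.1007
Escaped at iteration 3

Answer: no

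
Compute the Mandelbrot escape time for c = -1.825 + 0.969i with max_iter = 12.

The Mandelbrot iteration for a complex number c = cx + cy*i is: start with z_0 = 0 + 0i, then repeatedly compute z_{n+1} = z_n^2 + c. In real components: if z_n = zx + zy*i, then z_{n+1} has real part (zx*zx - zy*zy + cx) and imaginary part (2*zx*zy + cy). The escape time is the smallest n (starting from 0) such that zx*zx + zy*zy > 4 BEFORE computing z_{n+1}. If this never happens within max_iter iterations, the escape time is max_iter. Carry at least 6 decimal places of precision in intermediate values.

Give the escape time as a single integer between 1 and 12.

Answer: 1

Derivation:
z_0 = 0 + 0i, c = -1.8250 + 0.9690i
Iter 1: z = -1.8250 + 0.9690i, |z|^2 = 4.2696
Escaped at iteration 1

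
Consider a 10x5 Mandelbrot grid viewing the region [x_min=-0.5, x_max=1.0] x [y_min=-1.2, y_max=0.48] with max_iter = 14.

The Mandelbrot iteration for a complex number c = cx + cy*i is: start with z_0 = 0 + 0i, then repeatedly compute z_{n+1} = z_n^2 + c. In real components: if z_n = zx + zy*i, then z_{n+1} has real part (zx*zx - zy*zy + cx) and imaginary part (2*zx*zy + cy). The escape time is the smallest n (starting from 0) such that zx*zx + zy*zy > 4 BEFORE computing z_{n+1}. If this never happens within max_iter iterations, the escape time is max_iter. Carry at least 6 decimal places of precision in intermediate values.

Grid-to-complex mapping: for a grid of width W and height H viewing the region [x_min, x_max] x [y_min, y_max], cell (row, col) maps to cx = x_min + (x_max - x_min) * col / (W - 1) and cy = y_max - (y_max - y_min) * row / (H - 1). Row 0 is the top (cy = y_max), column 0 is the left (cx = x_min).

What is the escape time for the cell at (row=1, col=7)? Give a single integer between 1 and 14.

Answer: 4

Derivation:
z_0 = 0 + 0i, c = 0.6667 + 0.0600i
Iter 1: z = 0.6667 + 0.0600i, |z|^2 = 0.4480
Iter 2: z = 1.1075 + 0.1400i, |z|^2 = 1.2462
Iter 3: z = 1.8736 + 0.3701i, |z|^2 = 3.6475
Iter 4: z = 4.0402 + 1.4469i, |z|^2 = 18.4171
Escaped at iteration 4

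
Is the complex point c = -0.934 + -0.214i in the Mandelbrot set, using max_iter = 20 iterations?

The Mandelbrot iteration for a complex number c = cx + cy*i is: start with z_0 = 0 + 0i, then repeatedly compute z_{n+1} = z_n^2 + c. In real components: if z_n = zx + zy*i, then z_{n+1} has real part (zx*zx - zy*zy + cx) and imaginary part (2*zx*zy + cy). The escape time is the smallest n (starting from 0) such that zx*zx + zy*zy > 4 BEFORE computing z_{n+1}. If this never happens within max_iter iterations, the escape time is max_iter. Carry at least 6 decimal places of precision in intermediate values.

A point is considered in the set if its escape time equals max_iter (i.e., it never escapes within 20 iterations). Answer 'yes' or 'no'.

z_0 = 0 + 0i, c = -0.9340 + -0.2140i
Iter 1: z = -0.9340 + -0.2140i, |z|^2 = 0.9182
Iter 2: z = -0.1074 + 0.1858i, |z|^2 = 0.0460
Iter 3: z = -0.9570 + -0.2539i, |z|^2 = 0.9802
Iter 4: z = -0.0827 + 0.2720i, |z|^2 = 0.0808
Iter 5: z = -1.0011 + -0.2590i, |z|^2 = 1.0693
Iter 6: z = 0.0012 + 0.3046i, |z|^2 = 0.0928
Iter 7: z = -1.0268 + -0.2133i, |z|^2 = 1.0997
Iter 8: z = 0.0747 + 0.2240i, |z|^2 = 0.0557
Iter 9: z = -0.9786 + -0.1805i, |z|^2 = 0.9902
Iter 10: z = -0.0090 + 0.1393i, |z|^2 = 0.0195
Iter 11: z = -0.9533 + -0.2165i, |z|^2 = 0.9557
Iter 12: z = -0.0720 + 0.1988i, |z|^2 = 0.0447
Iter 13: z = -0.9683 + -0.2426i, |z|^2 = 0.9965
Iter 14: z = -0.0552 + 0.2559i, |z|^2 = 0.0685
Iter 15: z = -0.9964 + -0.2423i, |z|^2 = 1.0516
Iter 16: z = 0.0002 + 0.2688i, |z|^2 = 0.0723
Iter 17: z = -1.0063 + -0.2139i, |z|^2 = 1.0583
Iter 18: z = 0.0328 + 0.2164i, |z|^2 = 0.0479
Iter 19: z = -0.9798 + -0.1998i, |z|^2 = 0.9999
Did not escape in 20 iterations → in set

Answer: yes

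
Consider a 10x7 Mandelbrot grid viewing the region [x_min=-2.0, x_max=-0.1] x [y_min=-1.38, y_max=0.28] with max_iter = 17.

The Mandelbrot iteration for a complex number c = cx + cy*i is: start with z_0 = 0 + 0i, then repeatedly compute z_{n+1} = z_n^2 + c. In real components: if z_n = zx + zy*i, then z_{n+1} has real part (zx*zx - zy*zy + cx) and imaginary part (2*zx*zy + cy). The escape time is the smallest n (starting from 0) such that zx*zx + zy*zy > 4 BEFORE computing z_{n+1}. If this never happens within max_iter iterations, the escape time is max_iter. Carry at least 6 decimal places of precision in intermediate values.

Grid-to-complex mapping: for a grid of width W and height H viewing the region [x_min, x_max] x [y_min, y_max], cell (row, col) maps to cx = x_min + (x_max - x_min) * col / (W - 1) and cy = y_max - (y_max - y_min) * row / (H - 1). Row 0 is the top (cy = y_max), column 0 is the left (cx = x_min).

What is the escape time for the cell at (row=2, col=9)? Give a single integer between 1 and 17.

Answer: 17

Derivation:
z_0 = 0 + 0i, c = -0.1000 + -0.2733i
Iter 1: z = -0.1000 + -0.2733i, |z|^2 = 0.0847
Iter 2: z = -0.1647 + -0.2187i, |z|^2 = 0.0749
Iter 3: z = -0.1207 + -0.2013i, |z|^2 = 0.0551
Iter 4: z = -0.1260 + -0.2247i, |z|^2 = 0.0664
Iter 5: z = -0.1346 + -0.2167i, |z|^2 = 0.0651
Iter 6: z = -0.1288 + -0.2150i, |z|^2 = 0.0628
Iter 7: z = -0.1296 + -0.2179i, |z|^2 = 0.0643
Iter 8: z = -0.1307 + -0.2168i, |z|^2 = 0.0641
Iter 9: z = -0.1299 + -0.2167i, |z|^2 = 0.0638
Iter 10: z = -0.1301 + -0.2170i, |z|^2 = 0.0640
Iter 11: z = -0.1302 + -0.2169i, |z|^2 = 0.0640
Iter 12: z = -0.1301 + -0.2169i, |z|^2 = 0.0640
Iter 13: z = -0.1301 + -0.2169i, |z|^2 = 0.0640
Iter 14: z = -0.1301 + -0.2169i, |z|^2 = 0.0640
Iter 15: z = -0.1301 + -0.2169i, |z|^2 = 0.0640
Iter 16: z = -0.1301 + -0.2169i, |z|^2 = 0.0640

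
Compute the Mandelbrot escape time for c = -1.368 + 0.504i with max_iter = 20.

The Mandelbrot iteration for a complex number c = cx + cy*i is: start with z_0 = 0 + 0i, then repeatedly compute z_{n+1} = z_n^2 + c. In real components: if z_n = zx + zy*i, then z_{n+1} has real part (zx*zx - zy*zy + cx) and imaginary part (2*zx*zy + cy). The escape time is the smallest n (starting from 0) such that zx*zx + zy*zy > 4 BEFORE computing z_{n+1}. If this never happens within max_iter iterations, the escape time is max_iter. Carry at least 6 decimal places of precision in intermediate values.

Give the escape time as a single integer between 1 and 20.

z_0 = 0 + 0i, c = -1.3680 + 0.5040i
Iter 1: z = -1.3680 + 0.5040i, |z|^2 = 2.1254
Iter 2: z = 0.2494 + -0.8749i, |z|^2 = 0.8277
Iter 3: z = -2.0713 + 0.0676i, |z|^2 = 4.2949
Escaped at iteration 3

Answer: 3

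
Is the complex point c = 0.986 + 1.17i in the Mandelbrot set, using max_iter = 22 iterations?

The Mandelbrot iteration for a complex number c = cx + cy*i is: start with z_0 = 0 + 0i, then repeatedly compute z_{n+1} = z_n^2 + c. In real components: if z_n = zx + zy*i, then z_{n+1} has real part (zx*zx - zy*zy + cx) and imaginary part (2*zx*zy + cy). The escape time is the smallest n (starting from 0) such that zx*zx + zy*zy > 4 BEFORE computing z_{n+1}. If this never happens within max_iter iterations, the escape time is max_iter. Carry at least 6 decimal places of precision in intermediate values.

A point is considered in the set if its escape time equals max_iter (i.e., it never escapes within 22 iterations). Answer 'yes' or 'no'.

z_0 = 0 + 0i, c = 0.9860 + 1.1700i
Iter 1: z = 0.9860 + 1.1700i, |z|^2 = 2.3411
Iter 2: z = 0.5893 + 3.4772i, |z|^2 = 12.4385
Escaped at iteration 2

Answer: no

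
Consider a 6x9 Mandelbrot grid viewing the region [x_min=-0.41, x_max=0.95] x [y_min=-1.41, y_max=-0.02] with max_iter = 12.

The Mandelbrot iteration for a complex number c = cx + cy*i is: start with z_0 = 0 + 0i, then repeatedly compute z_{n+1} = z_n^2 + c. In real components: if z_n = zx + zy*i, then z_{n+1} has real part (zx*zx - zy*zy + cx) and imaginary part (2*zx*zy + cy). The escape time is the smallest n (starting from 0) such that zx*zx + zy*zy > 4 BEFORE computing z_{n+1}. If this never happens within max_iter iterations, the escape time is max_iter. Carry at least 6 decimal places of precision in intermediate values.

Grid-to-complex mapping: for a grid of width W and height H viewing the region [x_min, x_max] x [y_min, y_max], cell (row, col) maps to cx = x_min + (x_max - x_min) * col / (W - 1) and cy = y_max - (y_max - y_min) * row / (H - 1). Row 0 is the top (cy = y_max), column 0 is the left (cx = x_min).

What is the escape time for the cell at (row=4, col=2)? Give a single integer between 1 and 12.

z_0 = 0 + 0i, c = 0.1340 + -0.7150i
Iter 1: z = 0.1340 + -0.7150i, |z|^2 = 0.5292
Iter 2: z = -0.3593 + -0.9066i, |z|^2 = 0.9510
Iter 3: z = -0.5589 + -0.0636i, |z|^2 = 0.3164
Iter 4: z = 0.4423 + -0.6440i, |z|^2 = 0.6103
Iter 5: z = -0.0850 + -1.2847i, |z|^2 = 1.6576
Iter 6: z = -1.5091 + -0.4965i, |z|^2 = 2.5240
Iter 7: z = 2.1649 + 0.7836i, |z|^2 = 5.3009
Escaped at iteration 7

Answer: 7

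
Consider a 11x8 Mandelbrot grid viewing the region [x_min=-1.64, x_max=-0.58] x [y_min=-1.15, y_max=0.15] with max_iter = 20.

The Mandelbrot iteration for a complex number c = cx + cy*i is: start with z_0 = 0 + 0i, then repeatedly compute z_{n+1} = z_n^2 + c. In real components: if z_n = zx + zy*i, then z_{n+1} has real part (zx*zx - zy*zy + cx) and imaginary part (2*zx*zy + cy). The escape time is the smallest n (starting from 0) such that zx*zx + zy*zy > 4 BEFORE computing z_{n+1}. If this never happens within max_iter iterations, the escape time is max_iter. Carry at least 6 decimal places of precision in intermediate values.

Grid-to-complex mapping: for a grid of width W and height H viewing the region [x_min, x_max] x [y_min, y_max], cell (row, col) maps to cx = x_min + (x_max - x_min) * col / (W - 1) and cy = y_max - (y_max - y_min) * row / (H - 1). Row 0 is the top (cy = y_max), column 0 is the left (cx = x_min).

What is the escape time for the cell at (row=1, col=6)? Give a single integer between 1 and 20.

Answer: 20

Derivation:
z_0 = 0 + 0i, c = -1.0040 + -0.0357i
Iter 1: z = -1.0040 + -0.0357i, |z|^2 = 1.0093
Iter 2: z = 0.0027 + 0.0360i, |z|^2 = 0.0013
Iter 3: z = -1.0053 + -0.0355i, |z|^2 = 1.0119
Iter 4: z = 0.0053 + 0.0357i, |z|^2 = 0.0013
Iter 5: z = -1.0052 + -0.0353i, |z|^2 = 1.0118
Iter 6: z = 0.0053 + 0.0353i, |z|^2 = 0.0013
Iter 7: z = -1.0052 + -0.0353i, |z|^2 = 1.0117
Iter 8: z = 0.0052 + 0.0353i, |z|^2 = 0.0013
Iter 9: z = -1.0052 + -0.0353i, |z|^2 = 1.0117
Iter 10: z = 0.0052 + 0.0353i, |z|^2 = 0.0013
Iter 11: z = -1.0052 + -0.0353i, |z|^2 = 1.0117
Iter 12: z = 0.0052 + 0.0353i, |z|^2 = 0.0013
Iter 13: z = -1.0052 + -0.0353i, |z|^2 = 1.0117
Iter 14: z = 0.0052 + 0.0353i, |z|^2 = 0.0013
Iter 15: z = -1.0052 + -0.0353i, |z|^2 = 1.0117
Iter 16: z = 0.0052 + 0.0353i, |z|^2 = 0.0013
Iter 17: z = -1.0052 + -0.0353i, |z|^2 = 1.0117
Iter 18: z = 0.0052 + 0.0353i, |z|^2 = 0.0013
Iter 19: z = -1.0052 + -0.0353i, |z|^2 = 1.0117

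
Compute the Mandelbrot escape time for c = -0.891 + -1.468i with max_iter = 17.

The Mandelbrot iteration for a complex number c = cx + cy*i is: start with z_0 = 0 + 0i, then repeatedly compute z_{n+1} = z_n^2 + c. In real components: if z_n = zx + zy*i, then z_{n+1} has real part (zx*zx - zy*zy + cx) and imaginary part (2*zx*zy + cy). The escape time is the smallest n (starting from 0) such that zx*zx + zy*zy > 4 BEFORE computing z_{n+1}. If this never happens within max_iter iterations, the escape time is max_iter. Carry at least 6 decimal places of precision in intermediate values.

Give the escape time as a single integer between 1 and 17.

z_0 = 0 + 0i, c = -0.8910 + -1.4680i
Iter 1: z = -0.8910 + -1.4680i, |z|^2 = 2.9489
Iter 2: z = -2.2521 + 1.1480i, |z|^2 = 6.3900
Escaped at iteration 2

Answer: 2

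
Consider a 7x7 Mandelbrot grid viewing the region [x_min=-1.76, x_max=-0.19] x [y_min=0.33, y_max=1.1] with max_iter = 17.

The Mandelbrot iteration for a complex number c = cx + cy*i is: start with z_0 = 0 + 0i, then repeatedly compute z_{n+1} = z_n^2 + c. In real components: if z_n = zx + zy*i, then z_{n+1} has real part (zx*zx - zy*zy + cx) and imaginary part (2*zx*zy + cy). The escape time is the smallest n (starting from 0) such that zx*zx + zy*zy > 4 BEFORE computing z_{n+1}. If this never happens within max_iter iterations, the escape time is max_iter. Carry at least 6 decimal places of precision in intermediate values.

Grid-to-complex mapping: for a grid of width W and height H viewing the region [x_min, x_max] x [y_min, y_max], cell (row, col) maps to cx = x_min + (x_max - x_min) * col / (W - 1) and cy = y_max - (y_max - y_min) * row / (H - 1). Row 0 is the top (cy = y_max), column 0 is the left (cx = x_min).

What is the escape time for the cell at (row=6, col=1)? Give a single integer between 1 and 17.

Answer: 5

Derivation:
z_0 = 0 + 0i, c = -1.4983 + 0.3300i
Iter 1: z = -1.4983 + 0.3300i, |z|^2 = 2.3539
Iter 2: z = 0.6378 + -0.6589i, |z|^2 = 0.8409
Iter 3: z = -1.5257 + -0.5105i, |z|^2 = 2.5884
Iter 4: z = 0.5690 + 1.8876i, |z|^2 = 3.8869
Iter 5: z = -4.7378 + 2.4780i, |z|^2 = 28.5867
Escaped at iteration 5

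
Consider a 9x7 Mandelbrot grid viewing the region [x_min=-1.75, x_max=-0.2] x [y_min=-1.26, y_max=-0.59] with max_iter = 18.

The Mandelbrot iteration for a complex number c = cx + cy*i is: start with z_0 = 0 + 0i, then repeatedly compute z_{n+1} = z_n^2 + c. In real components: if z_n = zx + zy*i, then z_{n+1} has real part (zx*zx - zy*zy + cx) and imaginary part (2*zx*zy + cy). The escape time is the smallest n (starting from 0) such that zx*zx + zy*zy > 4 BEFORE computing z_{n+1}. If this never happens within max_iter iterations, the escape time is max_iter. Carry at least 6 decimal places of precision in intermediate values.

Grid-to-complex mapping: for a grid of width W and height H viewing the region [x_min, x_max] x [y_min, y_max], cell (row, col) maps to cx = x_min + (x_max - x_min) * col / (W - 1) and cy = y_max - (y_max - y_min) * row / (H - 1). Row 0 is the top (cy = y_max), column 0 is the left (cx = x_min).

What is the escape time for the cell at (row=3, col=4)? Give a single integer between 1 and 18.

z_0 = 0 + 0i, c = -0.9750 + -0.9250i
Iter 1: z = -0.9750 + -0.9250i, |z|^2 = 1.8062
Iter 2: z = -0.8800 + 0.8787i, |z|^2 = 1.5466
Iter 3: z = -0.9728 + -2.4716i, |z|^2 = 7.0551
Escaped at iteration 3

Answer: 3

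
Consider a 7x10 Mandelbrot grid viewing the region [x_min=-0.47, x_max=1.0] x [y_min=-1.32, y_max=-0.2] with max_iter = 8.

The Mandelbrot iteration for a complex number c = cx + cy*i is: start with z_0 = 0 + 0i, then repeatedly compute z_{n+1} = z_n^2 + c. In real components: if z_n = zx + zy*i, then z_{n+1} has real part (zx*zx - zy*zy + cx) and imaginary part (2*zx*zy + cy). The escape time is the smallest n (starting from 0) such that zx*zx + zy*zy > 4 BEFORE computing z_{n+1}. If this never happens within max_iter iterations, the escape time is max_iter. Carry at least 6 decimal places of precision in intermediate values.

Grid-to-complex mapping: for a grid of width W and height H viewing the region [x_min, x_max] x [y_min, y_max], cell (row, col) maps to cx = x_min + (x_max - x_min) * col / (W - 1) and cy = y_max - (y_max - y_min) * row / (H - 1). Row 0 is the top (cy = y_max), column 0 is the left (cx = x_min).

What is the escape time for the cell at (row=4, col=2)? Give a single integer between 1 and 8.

Answer: 8

Derivation:
z_0 = 0 + 0i, c = 0.0200 + -0.6978i
Iter 1: z = 0.0200 + -0.6978i, |z|^2 = 0.4873
Iter 2: z = -0.4665 + -0.7257i, |z|^2 = 0.7442
Iter 3: z = -0.2890 + -0.0207i, |z|^2 = 0.0840
Iter 4: z = 0.1031 + -0.6858i, |z|^2 = 0.4810
Iter 5: z = -0.4397 + -0.8392i, |z|^2 = 0.8976
Iter 6: z = -0.4909 + 0.0402i, |z|^2 = 0.2426
Iter 7: z = 0.2594 + -0.7372i, |z|^2 = 0.6108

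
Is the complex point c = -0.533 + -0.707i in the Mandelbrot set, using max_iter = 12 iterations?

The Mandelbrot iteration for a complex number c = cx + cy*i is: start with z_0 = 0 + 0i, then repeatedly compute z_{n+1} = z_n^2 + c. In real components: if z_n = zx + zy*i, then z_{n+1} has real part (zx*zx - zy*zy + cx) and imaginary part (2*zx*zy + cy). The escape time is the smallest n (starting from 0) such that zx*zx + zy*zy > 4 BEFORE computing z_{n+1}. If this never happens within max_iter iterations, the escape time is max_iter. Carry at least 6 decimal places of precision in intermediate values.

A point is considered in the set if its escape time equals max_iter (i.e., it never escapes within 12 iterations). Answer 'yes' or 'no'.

z_0 = 0 + 0i, c = -0.5330 + -0.7070i
Iter 1: z = -0.5330 + -0.7070i, |z|^2 = 0.7839
Iter 2: z = -0.7488 + 0.0467i, |z|^2 = 0.5628
Iter 3: z = 0.0255 + -0.7769i, |z|^2 = 0.6042
Iter 4: z = -1.1359 + -0.7466i, |z|^2 = 1.8476
Iter 5: z = 0.1999 + 0.9890i, |z|^2 = 1.0181
Iter 6: z = -1.4712 + -0.3116i, |z|^2 = 2.2616
Iter 7: z = 1.5344 + 0.2099i, |z|^2 = 2.3985
Iter 8: z = 1.7774 + -0.0628i, |z|^2 = 3.1630
Iter 9: z = 2.6221 + -0.9304i, |z|^2 = 7.7408
Escaped at iteration 9

Answer: no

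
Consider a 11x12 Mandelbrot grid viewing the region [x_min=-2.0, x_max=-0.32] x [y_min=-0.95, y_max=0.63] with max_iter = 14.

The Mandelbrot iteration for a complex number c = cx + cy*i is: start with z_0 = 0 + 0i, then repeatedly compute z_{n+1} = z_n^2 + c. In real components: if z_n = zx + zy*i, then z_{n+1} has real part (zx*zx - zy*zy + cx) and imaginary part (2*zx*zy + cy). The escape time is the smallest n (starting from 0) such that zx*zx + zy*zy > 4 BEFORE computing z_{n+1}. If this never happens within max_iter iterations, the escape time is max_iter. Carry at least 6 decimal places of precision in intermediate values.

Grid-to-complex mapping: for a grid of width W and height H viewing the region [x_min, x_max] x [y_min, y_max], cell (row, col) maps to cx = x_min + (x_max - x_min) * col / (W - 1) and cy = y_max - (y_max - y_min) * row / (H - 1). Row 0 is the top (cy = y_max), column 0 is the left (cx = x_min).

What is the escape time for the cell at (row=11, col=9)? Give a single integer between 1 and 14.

z_0 = 0 + 0i, c = -0.4880 + -0.9500i
Iter 1: z = -0.4880 + -0.9500i, |z|^2 = 1.1406
Iter 2: z = -1.1524 + -0.0228i, |z|^2 = 1.3284
Iter 3: z = 0.8394 + -0.8975i, |z|^2 = 1.5100
Iter 4: z = -0.5888 + -2.4567i, |z|^2 = 6.3818
Escaped at iteration 4

Answer: 4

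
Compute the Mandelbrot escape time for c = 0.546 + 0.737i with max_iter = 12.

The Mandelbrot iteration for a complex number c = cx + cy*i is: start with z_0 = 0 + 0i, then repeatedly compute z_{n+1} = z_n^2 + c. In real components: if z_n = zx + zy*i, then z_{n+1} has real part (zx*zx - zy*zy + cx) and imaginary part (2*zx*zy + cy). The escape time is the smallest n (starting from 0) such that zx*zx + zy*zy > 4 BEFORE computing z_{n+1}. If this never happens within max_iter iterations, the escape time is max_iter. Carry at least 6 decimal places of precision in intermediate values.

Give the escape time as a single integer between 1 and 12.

z_0 = 0 + 0i, c = 0.5460 + 0.7370i
Iter 1: z = 0.5460 + 0.7370i, |z|^2 = 0.8413
Iter 2: z = 0.3009 + 1.5418i, |z|^2 = 2.4677
Iter 3: z = -1.7406 + 1.6650i, |z|^2 = 5.8019
Escaped at iteration 3

Answer: 3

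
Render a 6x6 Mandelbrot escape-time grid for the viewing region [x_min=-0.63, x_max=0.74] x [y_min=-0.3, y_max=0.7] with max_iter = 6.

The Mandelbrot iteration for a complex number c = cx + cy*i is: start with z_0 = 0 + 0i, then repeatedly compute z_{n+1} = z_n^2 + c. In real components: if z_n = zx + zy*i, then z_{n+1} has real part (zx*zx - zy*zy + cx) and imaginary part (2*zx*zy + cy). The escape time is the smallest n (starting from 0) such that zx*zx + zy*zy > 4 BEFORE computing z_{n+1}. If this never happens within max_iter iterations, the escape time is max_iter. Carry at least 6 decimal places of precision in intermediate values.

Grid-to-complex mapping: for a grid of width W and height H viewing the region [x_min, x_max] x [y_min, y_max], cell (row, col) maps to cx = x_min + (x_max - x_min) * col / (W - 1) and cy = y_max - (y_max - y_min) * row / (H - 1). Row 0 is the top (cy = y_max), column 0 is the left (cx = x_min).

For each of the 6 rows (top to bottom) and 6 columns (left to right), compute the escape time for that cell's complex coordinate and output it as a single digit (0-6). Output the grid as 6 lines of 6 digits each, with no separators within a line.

Answer: 666643
666653
666663
666653
666653
666663

Derivation:
(row=0, col=0): c = -0.6300 + 0.7000i → escape time 6
(row=0, col=1): c = -0.3560 + 0.7000i → escape time 6
(row=0, col=2): c = -0.0820 + 0.7000i → escape time 6
(row=0, col=3): c = 0.1920 + 0.7000i → escape time 6
(row=0, col=4): c = 0.4660 + 0.7000i → escape time 4
(row=0, col=5): c = 0.7400 + 0.7000i → escape time 3
(row=1, col=0): c = -0.6300 + 0.5000i → escape time 6
(row=1, col=1): c = -0.3560 + 0.5000i → escape time 6
(row=1, col=2): c = -0.0820 + 0.5000i → escape time 6
(row=1, col=3): c = 0.1920 + 0.5000i → escape time 6
(row=1, col=4): c = 0.4660 + 0.5000i → escape time 5
(row=1, col=5): c = 0.7400 + 0.5000i → escape time 3
(row=2, col=0): c = -0.6300 + 0.3000i → escape time 6
(row=2, col=1): c = -0.3560 + 0.3000i → escape time 6
(row=2, col=2): c = -0.0820 + 0.3000i → escape time 6
(row=2, col=3): c = 0.1920 + 0.3000i → escape time 6
(row=2, col=4): c = 0.4660 + 0.3000i → escape time 6
(row=2, col=5): c = 0.7400 + 0.3000i → escape time 3
(row=3, col=0): c = -0.6300 + 0.1000i → escape time 6
(row=3, col=1): c = -0.3560 + 0.1000i → escape time 6
(row=3, col=2): c = -0.0820 + 0.1000i → escape time 6
(row=3, col=3): c = 0.1920 + 0.1000i → escape time 6
(row=3, col=4): c = 0.4660 + 0.1000i → escape time 5
(row=3, col=5): c = 0.7400 + 0.1000i → escape time 3
(row=4, col=0): c = -0.6300 + -0.1000i → escape time 6
(row=4, col=1): c = -0.3560 + -0.1000i → escape time 6
(row=4, col=2): c = -0.0820 + -0.1000i → escape time 6
(row=4, col=3): c = 0.1920 + -0.1000i → escape time 6
(row=4, col=4): c = 0.4660 + -0.1000i → escape time 5
(row=4, col=5): c = 0.7400 + -0.1000i → escape time 3
(row=5, col=0): c = -0.6300 + -0.3000i → escape time 6
(row=5, col=1): c = -0.3560 + -0.3000i → escape time 6
(row=5, col=2): c = -0.0820 + -0.3000i → escape time 6
(row=5, col=3): c = 0.1920 + -0.3000i → escape time 6
(row=5, col=4): c = 0.4660 + -0.3000i → escape time 6
(row=5, col=5): c = 0.7400 + -0.3000i → escape time 3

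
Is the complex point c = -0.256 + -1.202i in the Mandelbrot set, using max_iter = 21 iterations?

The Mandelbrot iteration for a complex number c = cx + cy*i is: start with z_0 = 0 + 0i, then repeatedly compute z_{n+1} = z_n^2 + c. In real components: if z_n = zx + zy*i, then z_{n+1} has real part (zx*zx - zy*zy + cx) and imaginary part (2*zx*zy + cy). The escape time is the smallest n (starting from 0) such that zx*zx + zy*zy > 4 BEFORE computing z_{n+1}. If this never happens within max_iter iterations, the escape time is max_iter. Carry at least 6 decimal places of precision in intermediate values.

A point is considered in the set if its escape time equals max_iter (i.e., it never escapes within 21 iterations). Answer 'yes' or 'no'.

z_0 = 0 + 0i, c = -0.2560 + -1.2020i
Iter 1: z = -0.2560 + -1.2020i, |z|^2 = 1.5103
Iter 2: z = -1.6353 + -0.5866i, |z|^2 = 3.0182
Iter 3: z = 2.0740 + 0.7164i, |z|^2 = 4.8149
Escaped at iteration 3

Answer: no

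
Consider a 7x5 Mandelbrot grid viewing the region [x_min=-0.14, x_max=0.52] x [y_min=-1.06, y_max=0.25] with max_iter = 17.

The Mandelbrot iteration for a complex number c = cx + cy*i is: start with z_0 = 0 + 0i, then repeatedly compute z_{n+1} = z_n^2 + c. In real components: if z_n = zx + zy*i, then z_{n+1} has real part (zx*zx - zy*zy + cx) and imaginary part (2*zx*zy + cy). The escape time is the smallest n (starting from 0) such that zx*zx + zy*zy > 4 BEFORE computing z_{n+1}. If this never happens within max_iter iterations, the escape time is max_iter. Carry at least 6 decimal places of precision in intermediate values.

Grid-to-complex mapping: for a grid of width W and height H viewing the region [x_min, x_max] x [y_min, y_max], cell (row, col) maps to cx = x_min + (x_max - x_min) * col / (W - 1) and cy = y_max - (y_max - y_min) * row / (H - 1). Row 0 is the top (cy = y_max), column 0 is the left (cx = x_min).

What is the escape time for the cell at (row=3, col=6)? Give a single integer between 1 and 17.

Answer: 3

Derivation:
z_0 = 0 + 0i, c = 0.5200 + -0.7325i
Iter 1: z = 0.5200 + -0.7325i, |z|^2 = 0.8070
Iter 2: z = 0.2538 + -1.4943i, |z|^2 = 2.2974
Iter 3: z = -1.6485 + -1.4911i, |z|^2 = 4.9410
Escaped at iteration 3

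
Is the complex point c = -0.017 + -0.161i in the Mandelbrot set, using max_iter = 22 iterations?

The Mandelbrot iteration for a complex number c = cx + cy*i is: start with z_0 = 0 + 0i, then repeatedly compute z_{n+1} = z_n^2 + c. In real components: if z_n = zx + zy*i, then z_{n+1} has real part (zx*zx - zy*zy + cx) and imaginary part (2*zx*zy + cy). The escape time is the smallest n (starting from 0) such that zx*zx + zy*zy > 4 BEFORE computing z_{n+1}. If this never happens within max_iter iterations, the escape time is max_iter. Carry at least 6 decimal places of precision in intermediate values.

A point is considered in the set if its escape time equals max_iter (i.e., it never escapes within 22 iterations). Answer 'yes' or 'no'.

Answer: yes

Derivation:
z_0 = 0 + 0i, c = -0.0170 + -0.1610i
Iter 1: z = -0.0170 + -0.1610i, |z|^2 = 0.0262
Iter 2: z = -0.0426 + -0.1555i, |z|^2 = 0.0260
Iter 3: z = -0.0394 + -0.1477i, |z|^2 = 0.0234
Iter 4: z = -0.0373 + -0.1494i, |z|^2 = 0.0237
Iter 5: z = -0.0379 + -0.1499i, |z|^2 = 0.0239
Iter 6: z = -0.0380 + -0.1496i, |z|^2 = 0.0238
Iter 7: z = -0.0379 + -0.1496i, |z|^2 = 0.0238
Iter 8: z = -0.0379 + -0.1496i, |z|^2 = 0.0238
Iter 9: z = -0.0380 + -0.1496i, |z|^2 = 0.0238
Iter 10: z = -0.0380 + -0.1496i, |z|^2 = 0.0238
Iter 11: z = -0.0380 + -0.1496i, |z|^2 = 0.0238
Iter 12: z = -0.0380 + -0.1496i, |z|^2 = 0.0238
Iter 13: z = -0.0380 + -0.1496i, |z|^2 = 0.0238
Iter 14: z = -0.0380 + -0.1496i, |z|^2 = 0.0238
Iter 15: z = -0.0380 + -0.1496i, |z|^2 = 0.0238
Iter 16: z = -0.0380 + -0.1496i, |z|^2 = 0.0238
Iter 17: z = -0.0380 + -0.1496i, |z|^2 = 0.0238
Iter 18: z = -0.0380 + -0.1496i, |z|^2 = 0.0238
Iter 19: z = -0.0380 + -0.1496i, |z|^2 = 0.0238
Iter 20: z = -0.0380 + -0.1496i, |z|^2 = 0.0238
Iter 21: z = -0.0380 + -0.1496i, |z|^2 = 0.0238
Did not escape in 22 iterations → in set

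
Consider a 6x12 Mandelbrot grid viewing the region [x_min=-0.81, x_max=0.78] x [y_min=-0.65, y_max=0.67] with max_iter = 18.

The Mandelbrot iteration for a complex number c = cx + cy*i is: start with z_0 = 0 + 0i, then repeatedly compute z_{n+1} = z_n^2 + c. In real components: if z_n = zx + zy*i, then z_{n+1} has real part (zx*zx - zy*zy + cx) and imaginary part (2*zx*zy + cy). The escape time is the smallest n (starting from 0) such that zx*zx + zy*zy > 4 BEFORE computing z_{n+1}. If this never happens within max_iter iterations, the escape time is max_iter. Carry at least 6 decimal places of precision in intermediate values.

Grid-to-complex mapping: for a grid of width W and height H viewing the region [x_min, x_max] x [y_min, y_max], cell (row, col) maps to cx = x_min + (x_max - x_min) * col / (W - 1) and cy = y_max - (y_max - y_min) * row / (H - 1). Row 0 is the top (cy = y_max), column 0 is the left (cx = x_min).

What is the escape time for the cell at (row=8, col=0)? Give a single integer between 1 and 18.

z_0 = 0 + 0i, c = -0.8100 + -0.2900i
Iter 1: z = -0.8100 + -0.2900i, |z|^2 = 0.7402
Iter 2: z = -0.2380 + 0.1798i, |z|^2 = 0.0890
Iter 3: z = -0.7857 + -0.3756i, |z|^2 = 0.7584
Iter 4: z = -0.3338 + 0.3002i, |z|^2 = 0.2015
Iter 5: z = -0.7887 + -0.4904i, |z|^2 = 0.8625
Iter 6: z = -0.4284 + 0.4835i, |z|^2 = 0.4173
Iter 7: z = -0.8603 + -0.7043i, |z|^2 = 1.2361
Iter 8: z = -0.5660 + 0.9218i, |z|^2 = 1.1700
Iter 9: z = -1.3394 + -1.3334i, |z|^2 = 3.5719
Iter 10: z = -0.7941 + 3.2818i, |z|^2 = 11.4010
Escaped at iteration 10

Answer: 10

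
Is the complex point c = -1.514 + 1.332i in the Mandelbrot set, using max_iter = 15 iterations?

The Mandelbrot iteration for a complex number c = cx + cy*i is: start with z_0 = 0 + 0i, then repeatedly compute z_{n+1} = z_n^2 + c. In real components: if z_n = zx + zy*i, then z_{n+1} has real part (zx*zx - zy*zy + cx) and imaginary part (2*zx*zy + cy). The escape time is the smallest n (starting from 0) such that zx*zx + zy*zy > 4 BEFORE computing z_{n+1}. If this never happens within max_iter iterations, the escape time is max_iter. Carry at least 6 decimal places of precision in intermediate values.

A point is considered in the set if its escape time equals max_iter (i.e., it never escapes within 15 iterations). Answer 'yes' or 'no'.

Answer: no

Derivation:
z_0 = 0 + 0i, c = -1.5140 + 1.3320i
Iter 1: z = -1.5140 + 1.3320i, |z|^2 = 4.0664
Escaped at iteration 1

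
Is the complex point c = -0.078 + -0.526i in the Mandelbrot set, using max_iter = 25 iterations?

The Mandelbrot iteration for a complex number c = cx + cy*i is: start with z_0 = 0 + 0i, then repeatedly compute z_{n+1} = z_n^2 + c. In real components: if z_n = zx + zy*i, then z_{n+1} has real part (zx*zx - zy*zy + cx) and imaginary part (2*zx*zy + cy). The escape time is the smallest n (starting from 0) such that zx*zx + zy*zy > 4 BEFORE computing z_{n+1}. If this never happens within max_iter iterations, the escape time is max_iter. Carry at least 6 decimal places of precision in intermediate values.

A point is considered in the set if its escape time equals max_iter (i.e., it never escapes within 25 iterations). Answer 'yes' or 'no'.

Answer: yes

Derivation:
z_0 = 0 + 0i, c = -0.0780 + -0.5260i
Iter 1: z = -0.0780 + -0.5260i, |z|^2 = 0.2828
Iter 2: z = -0.3486 + -0.4439i, |z|^2 = 0.3186
Iter 3: z = -0.1536 + -0.2165i, |z|^2 = 0.0705
Iter 4: z = -0.1013 + -0.4595i, |z|^2 = 0.2214
Iter 5: z = -0.2789 + -0.4329i, |z|^2 = 0.2652
Iter 6: z = -0.1876 + -0.2845i, |z|^2 = 0.1162
Iter 7: z = -0.1237 + -0.4192i, |z|^2 = 0.1911
Iter 8: z = -0.2384 + -0.4222i, |z|^2 = 0.2351
Iter 9: z = -0.1994 + -0.3246i, |z|^2 = 0.1452
Iter 10: z = -0.1436 + -0.3965i, |z|^2 = 0.1778
Iter 11: z = -0.2146 + -0.4121i, |z|^2 = 0.2159
Iter 12: z = -0.2018 + -0.3491i, |z|^2 = 0.1626
Iter 13: z = -0.1592 + -0.3851i, |z|^2 = 0.1736
Iter 14: z = -0.2010 + -0.4034i, |z|^2 = 0.2031
Iter 15: z = -0.2003 + -0.3639i, |z|^2 = 0.1725
Iter 16: z = -0.1703 + -0.3802i, |z|^2 = 0.1735
Iter 17: z = -0.1936 + -0.3965i, |z|^2 = 0.1947
Iter 18: z = -0.1978 + -0.3725i, |z|^2 = 0.1779
Iter 19: z = -0.1776 + -0.3787i, |z|^2 = 0.1749
Iter 20: z = -0.1898 + -0.3915i, |z|^2 = 0.1893
Iter 21: z = -0.1952 + -0.3774i, |z|^2 = 0.1805
Iter 22: z = -0.1823 + -0.3787i, |z|^2 = 0.1766
Iter 23: z = -0.1882 + -0.3879i, |z|^2 = 0.1859
Iter 24: z = -0.1931 + -0.3800i, |z|^2 = 0.1817
Did not escape in 25 iterations → in set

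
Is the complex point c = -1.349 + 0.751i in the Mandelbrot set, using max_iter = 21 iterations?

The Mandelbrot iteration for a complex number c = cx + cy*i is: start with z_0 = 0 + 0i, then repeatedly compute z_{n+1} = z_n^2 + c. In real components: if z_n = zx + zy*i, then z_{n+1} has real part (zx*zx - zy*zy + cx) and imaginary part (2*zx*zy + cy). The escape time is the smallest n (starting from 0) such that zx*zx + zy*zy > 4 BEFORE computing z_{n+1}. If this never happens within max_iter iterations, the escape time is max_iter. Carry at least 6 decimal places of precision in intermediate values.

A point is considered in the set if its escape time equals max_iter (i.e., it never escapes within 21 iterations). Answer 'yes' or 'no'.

Answer: no

Derivation:
z_0 = 0 + 0i, c = -1.3490 + 0.7510i
Iter 1: z = -1.3490 + 0.7510i, |z|^2 = 2.3838
Iter 2: z = -0.0932 + -1.2752i, |z|^2 = 1.6348
Iter 3: z = -2.9664 + 0.9887i, |z|^2 = 9.7773
Escaped at iteration 3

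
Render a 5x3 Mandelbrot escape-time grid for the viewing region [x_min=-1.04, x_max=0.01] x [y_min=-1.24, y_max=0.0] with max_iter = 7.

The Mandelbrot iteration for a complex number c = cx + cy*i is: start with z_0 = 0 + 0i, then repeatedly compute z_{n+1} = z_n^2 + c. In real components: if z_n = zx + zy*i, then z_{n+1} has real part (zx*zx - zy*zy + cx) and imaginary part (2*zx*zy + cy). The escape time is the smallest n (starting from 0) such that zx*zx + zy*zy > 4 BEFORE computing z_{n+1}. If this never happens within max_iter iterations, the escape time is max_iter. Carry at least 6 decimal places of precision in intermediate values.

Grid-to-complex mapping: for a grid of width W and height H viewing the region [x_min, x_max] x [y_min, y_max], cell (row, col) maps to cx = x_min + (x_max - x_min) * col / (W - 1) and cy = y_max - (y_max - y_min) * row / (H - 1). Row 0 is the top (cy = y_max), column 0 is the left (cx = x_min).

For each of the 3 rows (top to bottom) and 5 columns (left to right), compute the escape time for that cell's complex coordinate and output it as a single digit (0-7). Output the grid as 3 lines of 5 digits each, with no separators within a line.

(row=0, col=0): c = -1.0400 + 0.0000i → escape time 7
(row=0, col=1): c = -0.7775 + 0.0000i → escape time 7
(row=0, col=2): c = -0.5150 + 0.0000i → escape time 7
(row=0, col=3): c = -0.2525 + 0.0000i → escape time 7
(row=0, col=4): c = 0.0100 + 0.0000i → escape time 7
(row=1, col=0): c = -1.0400 + -0.6200i → escape time 4
(row=1, col=1): c = -0.7775 + -0.6200i → escape time 5
(row=1, col=2): c = -0.5150 + -0.6200i → escape time 7
(row=1, col=3): c = -0.2525 + -0.6200i → escape time 7
(row=1, col=4): c = 0.0100 + -0.6200i → escape time 7
(row=2, col=0): c = -1.0400 + -1.2400i → escape time 2
(row=2, col=1): c = -0.7775 + -1.2400i → escape time 3
(row=2, col=2): c = -0.5150 + -1.2400i → escape time 3
(row=2, col=3): c = -0.2525 + -1.2400i → escape time 3
(row=2, col=4): c = 0.0100 + -1.2400i → escape time 3

Answer: 77777
45777
23333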